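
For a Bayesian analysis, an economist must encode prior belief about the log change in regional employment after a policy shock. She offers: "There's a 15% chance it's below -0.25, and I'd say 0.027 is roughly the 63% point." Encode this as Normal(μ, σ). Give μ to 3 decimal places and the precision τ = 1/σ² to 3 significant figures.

The p-quantile of Normal(μ,σ) is μ + z_p·σ, with z_{0.15} = -1.036 and z_{0.63} = 0.3319.
Eliminate σ: μ = (z₂·x₁ − z₁·x₂)/(z₂ − z₁) = (0.3319·-0.25 − (-1.036)·0.027)/1.368 = -0.040.
Then σ = (x₂ − x₁)/(z₂ − z₁) = (0.027 − -0.25)/1.368 = 0.202.
Precision τ = 1/σ² = 1/0.2024² = 24.4.

μ = -0.040, τ = 24.4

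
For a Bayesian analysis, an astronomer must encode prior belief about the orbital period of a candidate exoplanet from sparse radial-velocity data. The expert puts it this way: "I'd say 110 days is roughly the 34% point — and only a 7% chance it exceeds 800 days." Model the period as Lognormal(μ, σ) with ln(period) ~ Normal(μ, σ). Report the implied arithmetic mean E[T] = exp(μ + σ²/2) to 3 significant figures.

If T ~ Lognormal(μ,σ) then ln T ~ Normal(μ,σ), so the p-quantile of ln T is μ + z_p·σ.
ln(110) = 4.7 and ln(800) = 6.685; z_{0.34} = -0.4125, z_{0.93} = 1.476.
σ = (6.685 − 4.7)/(1.476 − (-0.4125)) = 1.051.
μ = 4.7 − (-0.4125)·1.051 = 5.134.
E[T] = exp(μ + σ²/2) = exp(5.134 + 0.5521) = 295 days.

E[T] ≈ 295 days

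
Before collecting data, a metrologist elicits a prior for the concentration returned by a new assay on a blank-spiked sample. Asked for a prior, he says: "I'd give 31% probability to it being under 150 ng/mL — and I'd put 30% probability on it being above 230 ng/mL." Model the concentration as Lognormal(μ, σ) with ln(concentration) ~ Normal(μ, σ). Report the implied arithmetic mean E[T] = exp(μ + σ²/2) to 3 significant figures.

E[T] ≈ 202 ng/mL

If T ~ Lognormal(μ,σ) then ln T ~ Normal(μ,σ), so the p-quantile of ln T is μ + z_p·σ.
ln(150) = 5.011 and ln(230) = 5.438; z_{0.31} = -0.4959, z_{0.7} = 0.5244.
σ = (5.438 − 5.011)/(0.5244 − (-0.4959)) = 0.419.
μ = 5.011 − (-0.4959)·0.419 = 5.218.
E[T] = exp(μ + σ²/2) = exp(5.218 + 0.0878) = 202 ng/mL.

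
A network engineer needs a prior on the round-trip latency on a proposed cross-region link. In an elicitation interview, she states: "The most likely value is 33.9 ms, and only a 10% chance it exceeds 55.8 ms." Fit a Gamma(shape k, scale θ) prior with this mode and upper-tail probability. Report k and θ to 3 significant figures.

Gamma(k,θ) with k>1 has mode (k−1)θ, so θ = 33.9/(k−1).
Need P(X < 55.8) = 0.9 with θ tied to k this way. Start at k = 2, θ = 33.9: P(X<55.8) ≈ 0.490.
Too low — raise k to concentrate. Iterating converges to k ≈ 8.59.
Then θ = 33.9/(8.59−1) ≈ 4.46.

k ≈ 8.59, θ ≈ 4.46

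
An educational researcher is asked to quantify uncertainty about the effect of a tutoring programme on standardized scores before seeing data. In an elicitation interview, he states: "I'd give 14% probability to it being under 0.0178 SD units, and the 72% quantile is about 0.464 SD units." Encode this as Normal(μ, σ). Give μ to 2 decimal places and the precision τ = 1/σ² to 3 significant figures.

For Normal(μ,σ), the p-quantile is μ + z_p·σ. Here z_{0.14} = -1.08, z_{0.72} = 0.5828.
So 0.0178 = μ − 1.08σ and 0.464 = μ + 0.5828σ.
Subtracting: σ = (0.464 − 0.0178)/(0.5828 − (-1.08)) = 0.27.
Then μ = 0.0178 − (-1.08)·0.27 = 0.31.
Precision τ = 1/σ² = 1/0.2683² = 13.9.

μ = 0.31, τ = 13.9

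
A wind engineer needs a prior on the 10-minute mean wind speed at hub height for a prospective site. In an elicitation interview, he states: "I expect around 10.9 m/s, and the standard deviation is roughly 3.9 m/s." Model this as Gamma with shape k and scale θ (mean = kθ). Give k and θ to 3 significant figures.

For Gamma(k, scale θ): mean = kθ, variance = kθ², so CV = 1/√k.
CV = SD/mean = 3.9/10.9 = 0.3578, hence k = 1/CV² = 7.81.
Then θ = mean/k = 10.9/7.81 = 1.4.

k ≈ 7.81, θ ≈ 1.4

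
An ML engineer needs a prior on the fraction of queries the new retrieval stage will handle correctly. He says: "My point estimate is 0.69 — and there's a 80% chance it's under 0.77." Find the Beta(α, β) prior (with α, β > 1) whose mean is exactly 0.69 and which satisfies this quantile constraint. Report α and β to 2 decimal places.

With mean 0.69 fixed, write α = 0.69s, β = 0.31s where s = α+β.
Need P(θ < 0.77) = 0.8 under Beta(0.69s, 0.31s). Normal approximation: (q−m)/√(m(1−m)/s) ≈ z_{0.8} = 0.842, so s ≈ 0.69·0.31·(0.842)²/(0.77−0.69)² = 23.7.
At s = 23.7: P(θ<0.77) ≈ 0.796. Adjusting to match 0.8 gives s ≈ 24.43.
So α = 0.69·24.43 ≈ 16.86, β = 0.31·24.43 ≈ 7.57.

α ≈ 16.86, β ≈ 7.57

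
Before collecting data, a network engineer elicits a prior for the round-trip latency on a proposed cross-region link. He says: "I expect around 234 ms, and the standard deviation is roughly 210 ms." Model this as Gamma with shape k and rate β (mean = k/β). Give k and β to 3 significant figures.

For Gamma(k, rate β): mean = k/β, variance = k/β², so CV = 1/√k.
CV = SD/mean = 210/234 = 0.8974, hence k = 1/CV² = 1.24.
Then β = k/mean = 1.24/234 = 0.00531.

k ≈ 1.24, β ≈ 0.00531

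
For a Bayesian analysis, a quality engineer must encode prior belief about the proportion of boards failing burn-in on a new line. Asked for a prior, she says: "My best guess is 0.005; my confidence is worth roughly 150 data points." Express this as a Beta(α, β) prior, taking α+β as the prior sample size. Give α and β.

Under the effective-sample-size interpretation, Beta(α, β) has prior mean α/(α+β) and prior sample size α+β.
So α+β = 150 and α/(α+β) = 0.005, giving α = 0.005·150 = 0.75 and β = 150 − 0.75 = 149.25.

α = 0.75, β = 149.25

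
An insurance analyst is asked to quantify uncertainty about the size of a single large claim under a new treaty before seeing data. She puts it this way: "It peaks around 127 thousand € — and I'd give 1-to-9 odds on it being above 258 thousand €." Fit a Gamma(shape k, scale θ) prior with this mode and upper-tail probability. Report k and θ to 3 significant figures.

Gamma(k,θ) with k>1 has mode (k−1)θ, so θ = 127/(k−1).
Need P(X < 258) = 0.9 with θ tied to k this way. Start at k = 2, θ = 127: P(X<258) ≈ 0.602.
Too low — raise k to concentrate. Iterating converges to k ≈ 4.82.
Then θ = 127/(4.82−1) ≈ 33.3.

k ≈ 4.82, θ ≈ 33.3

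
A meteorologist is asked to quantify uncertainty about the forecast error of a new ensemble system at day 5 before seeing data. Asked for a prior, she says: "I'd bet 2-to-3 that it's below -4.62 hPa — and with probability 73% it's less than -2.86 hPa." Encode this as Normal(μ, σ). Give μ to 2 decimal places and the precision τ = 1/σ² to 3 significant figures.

The p-quantile of Normal(μ,σ) is μ + z_p·σ, with z_{0.4} = -0.2533 and z_{0.73} = 0.6128.
Eliminate σ: μ = (z₂·x₁ − z₁·x₂)/(z₂ − z₁) = (0.6128·-4.62 − (-0.2533)·-2.86)/0.8662 = -4.11.
Then σ = (x₂ − x₁)/(z₂ − z₁) = (-2.86 − -4.62)/0.8662 = 2.03.
Precision τ = 1/σ² = 1/2.032² = 0.242.

μ = -4.11, τ = 0.242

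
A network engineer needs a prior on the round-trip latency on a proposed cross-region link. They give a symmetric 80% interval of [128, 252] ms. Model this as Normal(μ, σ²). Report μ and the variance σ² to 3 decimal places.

μ = 190.000, σ² = 2340.514

A symmetric 80% interval runs μ ± z·σ with z = 1.282.
Half-width = 62, so σ = 62/1.282 = 48.3789 and σ² = 2340.514.
μ is the interval midpoint, 190.000.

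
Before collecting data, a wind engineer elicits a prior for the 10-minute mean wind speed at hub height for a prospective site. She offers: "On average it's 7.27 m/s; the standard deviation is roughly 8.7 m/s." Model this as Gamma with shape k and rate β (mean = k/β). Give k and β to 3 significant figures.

k ≈ 0.698, β ≈ 0.096

For Gamma(k, rate β): mean = k/β, variance = k/β², so CV = 1/√k.
CV = SD/mean = 8.7/7.27 = 1.197, hence k = 1/CV² = 0.698.
Then β = k/mean = 0.698/7.27 = 0.096.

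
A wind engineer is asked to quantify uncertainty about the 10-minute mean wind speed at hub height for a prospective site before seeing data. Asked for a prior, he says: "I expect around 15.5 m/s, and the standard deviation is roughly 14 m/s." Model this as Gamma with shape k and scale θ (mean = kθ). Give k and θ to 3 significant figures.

k ≈ 1.23, θ ≈ 12.6

For Gamma(k, scale θ): mean = kθ, variance = kθ², so CV = 1/√k.
CV = SD/mean = 14/15.5 = 0.9032, hence k = 1/CV² = 1.23.
Then θ = mean/k = 15.5/1.23 = 12.6.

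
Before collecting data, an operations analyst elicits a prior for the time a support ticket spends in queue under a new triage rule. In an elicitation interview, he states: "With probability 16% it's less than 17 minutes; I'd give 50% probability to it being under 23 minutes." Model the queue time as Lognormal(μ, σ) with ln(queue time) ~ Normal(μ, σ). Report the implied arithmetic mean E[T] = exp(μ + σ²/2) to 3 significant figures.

If T ~ Lognormal(μ,σ) then ln T ~ Normal(μ,σ), so the p-quantile of ln T is μ + z_p·σ.
ln(17) = 2.833 and ln(23) = 3.135; z_{0.16} = -0.9945, z_{0.5} = 0.
σ = (3.135 − 2.833)/(0 − (-0.9945)) = 0.304.
μ = 2.833 − (-0.9945)·0.304 = 3.135.
E[T] = exp(μ + σ²/2) = exp(3.135 + 0.0462) = 24.1 minutes.

E[T] ≈ 24.1 minutes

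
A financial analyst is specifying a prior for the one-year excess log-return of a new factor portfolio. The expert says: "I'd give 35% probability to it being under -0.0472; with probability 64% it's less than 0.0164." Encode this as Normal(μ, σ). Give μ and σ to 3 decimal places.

The p-quantile of Normal(μ,σ) is μ + z_p·σ, with z_{0.35} = -0.3853 and z_{0.64} = 0.3585.
Eliminate σ: μ = (z₂·x₁ − z₁·x₂)/(z₂ − z₁) = (0.3585·-0.0472 − (-0.3853)·0.0164)/0.7438 = -0.014.
Then σ = (x₂ − x₁)/(z₂ − z₁) = (0.0164 − -0.0472)/0.7438 = 0.086.

μ = -0.014, σ = 0.086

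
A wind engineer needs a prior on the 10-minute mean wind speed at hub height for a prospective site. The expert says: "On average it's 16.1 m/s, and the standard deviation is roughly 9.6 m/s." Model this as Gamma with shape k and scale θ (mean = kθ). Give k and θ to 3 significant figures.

For Gamma(k, scale θ): mean = kθ, variance = kθ², so CV = 1/√k.
CV = SD/mean = 9.6/16.1 = 0.5963, hence k = 1/CV² = 2.81.
Then θ = mean/k = 16.1/2.81 = 5.72.

k ≈ 2.81, θ ≈ 5.72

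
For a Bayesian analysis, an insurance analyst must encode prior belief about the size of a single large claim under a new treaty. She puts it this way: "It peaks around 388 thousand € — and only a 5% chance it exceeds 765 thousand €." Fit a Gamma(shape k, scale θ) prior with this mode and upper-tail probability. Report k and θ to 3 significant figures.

Gamma(k,θ) with k>1 has mode (k−1)θ, so θ = 388/(k−1).
Need P(X < 765) = 0.95 with θ tied to k this way. Start at k = 2, θ = 388: P(X<765) ≈ 0.586.
Too low — raise k to concentrate. Iterating converges to k ≈ 7.02.
Then θ = 388/(7.02−1) ≈ 64.5.

k ≈ 7.02, θ ≈ 64.5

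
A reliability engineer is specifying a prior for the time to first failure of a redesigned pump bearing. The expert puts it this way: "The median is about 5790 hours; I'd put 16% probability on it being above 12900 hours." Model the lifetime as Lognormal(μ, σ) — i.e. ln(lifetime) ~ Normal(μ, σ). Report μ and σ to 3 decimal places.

μ ≈ 8.664, σ ≈ 0.806

If T ~ Lognormal(μ,σ) then ln T ~ Normal(μ,σ), so the p-quantile of ln T is μ + z_p·σ.
ln(5790) = 8.664 and ln(12900) = 9.465; z_{0.5} = 0, z_{0.84} = 0.9945.
σ = (9.465 − 8.664)/(0.9945 − (0)) = 0.806.
μ = 8.664 − (0)·0.806 = 8.664.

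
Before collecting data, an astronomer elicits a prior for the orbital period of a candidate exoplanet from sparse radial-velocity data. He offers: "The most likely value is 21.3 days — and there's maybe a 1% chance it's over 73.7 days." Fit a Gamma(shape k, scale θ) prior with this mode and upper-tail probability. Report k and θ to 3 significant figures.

Gamma(k,θ) with k>1 has mode (k−1)θ, so θ = 21.3/(k−1).
Need P(X < 73.7) = 0.99 with θ tied to k this way. Start at k = 2, θ = 21.3: P(X<73.7) ≈ 0.860.
Too low — raise k to concentrate. Iterating converges to k ≈ 3.82.
Then θ = 21.3/(3.82−1) ≈ 7.55.

k ≈ 3.82, θ ≈ 7.55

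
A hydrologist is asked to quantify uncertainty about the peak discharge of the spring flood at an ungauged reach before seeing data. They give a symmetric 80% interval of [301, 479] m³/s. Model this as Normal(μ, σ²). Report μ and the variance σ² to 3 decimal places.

A symmetric 80% interval runs μ ± z·σ with z = 1.282.
Half-width = 89, so σ = 89/1.282 = 69.4471 and σ² = 4822.895.
μ is the interval midpoint, 390.000.

μ = 390.000, σ² = 4822.895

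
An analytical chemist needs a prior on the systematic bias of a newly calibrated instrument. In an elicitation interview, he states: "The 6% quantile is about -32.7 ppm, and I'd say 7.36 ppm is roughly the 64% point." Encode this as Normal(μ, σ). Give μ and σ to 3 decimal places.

The p-quantile of Normal(μ,σ) is μ + z_p·σ, with z_{0.06} = -1.555 and z_{0.64} = 0.3585.
Eliminate σ: μ = (z₂·x₁ − z₁·x₂)/(z₂ − z₁) = (0.3585·-32.7 − (-1.555)·7.36)/1.913 = -0.146.
Then σ = (x₂ − x₁)/(z₂ − z₁) = (7.36 − -32.7)/1.913 = 20.938.

μ = -0.146, σ = 20.938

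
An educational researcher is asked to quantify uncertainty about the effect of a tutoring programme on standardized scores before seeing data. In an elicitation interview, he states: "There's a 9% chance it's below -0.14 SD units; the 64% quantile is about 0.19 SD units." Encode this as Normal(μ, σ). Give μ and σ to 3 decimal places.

For Normal(μ,σ), the p-quantile is μ + z_p·σ. Here z_{0.09} = -1.341, z_{0.64} = 0.3585.
So -0.14 = μ − 1.341σ and 0.19 = μ + 0.3585σ.
Subtracting: σ = (0.19 − -0.14)/(0.3585 − (-1.341)) = 0.194.
Then μ = -0.14 − (-1.341)·0.194 = 0.120.

μ = 0.120, σ = 0.194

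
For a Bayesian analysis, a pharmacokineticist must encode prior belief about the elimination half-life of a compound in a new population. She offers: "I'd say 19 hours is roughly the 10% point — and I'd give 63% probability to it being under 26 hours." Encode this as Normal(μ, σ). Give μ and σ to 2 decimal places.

μ = 24.56, σ = 4.34

The p-quantile of Normal(μ,σ) is μ + z_p·σ, with z_{0.1} = -1.282 and z_{0.63} = 0.3319.
Eliminate σ: μ = (z₂·x₁ − z₁·x₂)/(z₂ − z₁) = (0.3319·19 − (-1.282)·26)/1.613 = 24.56.
Then σ = (x₂ − x₁)/(z₂ − z₁) = (26 − 19)/1.613 = 4.34.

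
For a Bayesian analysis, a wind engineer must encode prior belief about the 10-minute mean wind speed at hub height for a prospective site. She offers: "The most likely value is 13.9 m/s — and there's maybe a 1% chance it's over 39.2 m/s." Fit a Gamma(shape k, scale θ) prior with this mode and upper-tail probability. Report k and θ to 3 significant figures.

Gamma(k,θ) with k>1 has mode (k−1)θ, so θ = 13.9/(k−1).
Need P(X < 39.2) = 0.99 with θ tied to k this way. Start at k = 2, θ = 13.9: P(X<39.2) ≈ 0.772.
Too low — raise k to concentrate. Iterating converges to k ≈ 5.25.
Then θ = 13.9/(5.25−1) ≈ 3.27.

k ≈ 5.25, θ ≈ 3.27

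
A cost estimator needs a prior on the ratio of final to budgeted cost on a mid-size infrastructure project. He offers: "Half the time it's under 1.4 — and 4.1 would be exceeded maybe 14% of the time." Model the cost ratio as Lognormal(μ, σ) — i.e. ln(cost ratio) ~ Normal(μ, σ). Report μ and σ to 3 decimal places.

If T ~ Lognormal(μ,σ) then ln T ~ Normal(μ,σ), so the p-quantile of ln T is μ + z_p·σ.
ln(1.4) = 0.3365 and ln(4.1) = 1.411; z_{0.5} = 0, z_{0.86} = 1.08.
σ = (1.411 − 0.3365)/(1.08 − (0)) = 0.995.
μ = 0.3365 − (0)·0.995 = 0.336.

μ ≈ 0.336, σ ≈ 0.995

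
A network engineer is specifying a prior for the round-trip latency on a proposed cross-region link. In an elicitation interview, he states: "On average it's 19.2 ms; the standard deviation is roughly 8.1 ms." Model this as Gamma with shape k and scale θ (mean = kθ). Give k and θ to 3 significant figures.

For Gamma(k, scale θ): mean = kθ, variance = kθ², so CV = 1/√k.
CV = SD/mean = 8.1/19.2 = 0.4219, hence k = 1/CV² = 5.62.
Then θ = mean/k = 19.2/5.62 = 3.42.

k ≈ 5.62, θ ≈ 3.42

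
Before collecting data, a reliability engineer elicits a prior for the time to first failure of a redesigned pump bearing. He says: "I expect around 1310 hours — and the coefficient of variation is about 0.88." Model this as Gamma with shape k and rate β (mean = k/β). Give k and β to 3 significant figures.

k ≈ 1.29, β ≈ 0.000986

For Gamma(k, rate β): mean = k/β, variance = k/β², so CV = 1/√k.
CV = 0.88, hence k = 1/CV² = 1.29.
Then β = k/mean = 1.29/1310 = 0.000986.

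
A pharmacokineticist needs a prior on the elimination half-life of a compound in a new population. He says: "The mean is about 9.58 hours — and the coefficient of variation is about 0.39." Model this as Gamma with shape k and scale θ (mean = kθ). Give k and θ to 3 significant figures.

For Gamma(k, scale θ): mean = kθ, variance = kθ², so CV = 1/√k.
CV = 0.39, hence k = 1/CV² = 6.57.
Then θ = mean/k = 9.58/6.57 = 1.46.

k ≈ 6.57, θ ≈ 1.46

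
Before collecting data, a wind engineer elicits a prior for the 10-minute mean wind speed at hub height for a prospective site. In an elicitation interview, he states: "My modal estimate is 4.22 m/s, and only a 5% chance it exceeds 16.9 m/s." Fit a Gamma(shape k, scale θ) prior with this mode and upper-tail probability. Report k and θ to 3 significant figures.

k ≈ 2.31, θ ≈ 3.23

Gamma(k,θ) with k>1 has mode (k−1)θ, so θ = 4.22/(k−1).
Need P(X < 16.9) = 0.95 with θ tied to k this way. Start at k = 2, θ = 4.22: P(X<16.9) ≈ 0.909.
Too low — raise k to concentrate. Iterating converges to k ≈ 2.31.
Then θ = 4.22/(2.31−1) ≈ 3.23.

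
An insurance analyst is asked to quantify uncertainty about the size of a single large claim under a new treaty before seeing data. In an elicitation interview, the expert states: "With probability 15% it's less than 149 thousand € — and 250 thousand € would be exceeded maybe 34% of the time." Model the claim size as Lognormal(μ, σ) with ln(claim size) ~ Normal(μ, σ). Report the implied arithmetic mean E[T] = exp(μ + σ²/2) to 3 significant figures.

If T ~ Lognormal(μ,σ) then ln T ~ Normal(μ,σ), so the p-quantile of ln T is μ + z_p·σ.
ln(149) = 5.004 and ln(250) = 5.521; z_{0.15} = -1.036, z_{0.66} = 0.4125.
σ = (5.521 − 5.004)/(0.4125 − (-1.036)) = 0.357.
μ = 5.004 − (-1.036)·0.357 = 5.374.
E[T] = exp(μ + σ²/2) = exp(5.374 + 0.0638) = 230 thousand €.

E[T] ≈ 230 thousand €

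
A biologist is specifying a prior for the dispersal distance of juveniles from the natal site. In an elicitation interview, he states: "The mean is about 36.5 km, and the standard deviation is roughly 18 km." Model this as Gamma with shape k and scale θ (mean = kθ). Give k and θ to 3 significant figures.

k ≈ 4.11, θ ≈ 8.88

For Gamma(k, scale θ): mean = kθ, variance = kθ², so CV = 1/√k.
CV = SD/mean = 18/36.5 = 0.4932, hence k = 1/CV² = 4.11.
Then θ = mean/k = 36.5/4.11 = 8.88.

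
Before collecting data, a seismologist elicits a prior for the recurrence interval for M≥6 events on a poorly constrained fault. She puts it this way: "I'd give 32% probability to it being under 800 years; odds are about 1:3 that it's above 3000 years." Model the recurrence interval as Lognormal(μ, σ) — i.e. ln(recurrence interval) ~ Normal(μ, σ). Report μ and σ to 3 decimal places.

If T ~ Lognormal(μ,σ) then ln T ~ Normal(μ,σ), so the p-quantile of ln T is μ + z_p·σ.
ln(800) = 6.685 and ln(3000) = 8.006; z_{0.32} = -0.4677, z_{0.75} = 0.6745.
σ = (8.006 − 6.685)/(0.6745 − (-0.4677)) = 1.157.
μ = 6.685 − (-0.4677)·1.157 = 7.226.

μ ≈ 7.226, σ ≈ 1.157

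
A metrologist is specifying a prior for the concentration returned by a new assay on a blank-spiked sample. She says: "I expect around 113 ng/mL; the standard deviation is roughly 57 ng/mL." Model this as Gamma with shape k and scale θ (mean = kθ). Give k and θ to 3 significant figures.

k ≈ 3.93, θ ≈ 28.8

For Gamma(k, scale θ): mean = kθ, variance = kθ², so CV = 1/√k.
CV = SD/mean = 57/113 = 0.5044, hence k = 1/CV² = 3.93.
Then θ = mean/k = 113/3.93 = 28.8.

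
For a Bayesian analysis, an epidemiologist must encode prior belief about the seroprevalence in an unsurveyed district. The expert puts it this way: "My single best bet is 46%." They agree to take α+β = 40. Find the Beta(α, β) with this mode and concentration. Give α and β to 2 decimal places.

For α,β > 1 the Beta mode is (α−1)/(α+β−2). With α+β = 40, the mode is (α−1)/38.
Set (α−1)/38 = 0.46 → α = 1 + 0.46·38 = 18.48.
β = 40 − α = 21.52.

α = 18.48, β = 21.52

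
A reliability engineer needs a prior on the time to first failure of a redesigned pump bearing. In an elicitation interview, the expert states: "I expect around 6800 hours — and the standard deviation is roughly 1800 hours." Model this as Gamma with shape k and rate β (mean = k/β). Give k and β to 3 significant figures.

For Gamma(k, rate β): mean = k/β, variance = k/β², so CV = 1/√k.
CV = SD/mean = 1800/6800 = 0.2647, hence k = 1/CV² = 14.3.
Then β = k/mean = 14.3/6800 = 0.0021.

k ≈ 14.3, β ≈ 0.0021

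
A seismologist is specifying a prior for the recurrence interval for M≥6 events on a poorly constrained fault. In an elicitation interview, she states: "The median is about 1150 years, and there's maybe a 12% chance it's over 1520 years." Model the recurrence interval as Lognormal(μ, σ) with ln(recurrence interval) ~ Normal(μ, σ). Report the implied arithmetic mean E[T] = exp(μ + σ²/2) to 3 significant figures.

E[T] ≈ 1180 years

If T ~ Lognormal(μ,σ) then ln T ~ Normal(μ,σ), so the p-quantile of ln T is μ + z_p·σ.
ln(1150) = 7.048 and ln(1520) = 7.326; z_{0.5} = 0, z_{0.88} = 1.175.
σ = (7.326 − 7.048)/(1.175 − (0)) = 0.237.
μ = 7.048 − (0)·0.237 = 7.048.
E[T] = exp(μ + σ²/2) = exp(7.048 + 0.0282) = 1180 years.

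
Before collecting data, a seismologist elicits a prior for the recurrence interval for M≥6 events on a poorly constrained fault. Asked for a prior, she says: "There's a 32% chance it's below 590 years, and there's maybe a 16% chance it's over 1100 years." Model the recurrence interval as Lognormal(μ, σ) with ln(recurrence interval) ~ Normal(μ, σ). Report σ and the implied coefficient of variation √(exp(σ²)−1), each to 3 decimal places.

σ ≈ 0.426, CV ≈ 0.446

If T ~ Lognormal(μ,σ) then ln T ~ Normal(μ,σ), so the p-quantile of ln T is μ + z_p·σ.
ln(590) = 6.38 and ln(1100) = 7.003; z_{0.32} = -0.4677, z_{0.84} = 0.9945.
σ = (7.003 − 6.38)/(0.9945 − (-0.4677)) = 0.426.
μ = 6.38 − (-0.4677)·0.426 = 6.579.
CV = √(exp(σ²)−1) = √(exp(0.1815)−1) = 0.446.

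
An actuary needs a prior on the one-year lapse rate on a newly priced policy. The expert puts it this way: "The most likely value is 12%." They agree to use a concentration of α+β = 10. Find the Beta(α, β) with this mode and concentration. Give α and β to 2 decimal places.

For α,β > 1 the Beta mode is (α−1)/(α+β−2). With α+β = 10, the mode is (α−1)/8.
Set (α−1)/8 = 0.12 → α = 1 + 0.12·8 = 1.96.
β = 10 − α = 8.04.

α = 1.96, β = 8.04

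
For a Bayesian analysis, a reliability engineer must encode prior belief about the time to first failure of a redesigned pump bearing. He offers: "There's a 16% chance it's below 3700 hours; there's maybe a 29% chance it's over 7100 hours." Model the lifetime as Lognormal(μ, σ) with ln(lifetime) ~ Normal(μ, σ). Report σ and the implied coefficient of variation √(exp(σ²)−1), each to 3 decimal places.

σ ≈ 0.421, CV ≈ 0.440

If T ~ Lognormal(μ,σ) then ln T ~ Normal(μ,σ), so the p-quantile of ln T is μ + z_p·σ.
ln(3700) = 8.216 and ln(7100) = 8.868; z_{0.16} = -0.9945, z_{0.71} = 0.5534.
σ = (8.868 − 8.216)/(0.5534 − (-0.9945)) = 0.421.
μ = 8.216 − (-0.9945)·0.421 = 8.635.
CV = √(exp(σ²)−1) = √(exp(0.1773)−1) = 0.440.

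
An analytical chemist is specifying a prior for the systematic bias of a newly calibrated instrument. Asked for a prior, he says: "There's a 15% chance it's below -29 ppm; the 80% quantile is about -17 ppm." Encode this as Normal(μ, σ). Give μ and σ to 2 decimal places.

The p-quantile of Normal(μ,σ) is μ + z_p·σ, with z_{0.15} = -1.036 and z_{0.8} = 0.8416.
Eliminate σ: μ = (z₂·x₁ − z₁·x₂)/(z₂ − z₁) = (0.8416·-29 − (-1.036)·-17)/1.878 = -22.38.
Then σ = (x₂ − x₁)/(z₂ − z₁) = (-17 − -29)/1.878 = 6.39.

μ = -22.38, σ = 6.39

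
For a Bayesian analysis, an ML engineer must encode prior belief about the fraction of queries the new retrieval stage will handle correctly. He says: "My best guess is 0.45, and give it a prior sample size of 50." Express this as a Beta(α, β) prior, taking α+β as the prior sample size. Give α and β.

Under the effective-sample-size interpretation, Beta(α, β) has prior mean α/(α+β) and prior sample size α+β.
So α+β = 50 and α/(α+β) = 0.45, giving α = 0.45·50 = 22.5 and β = 50 − 22.5 = 27.5.

α = 22.5, β = 27.5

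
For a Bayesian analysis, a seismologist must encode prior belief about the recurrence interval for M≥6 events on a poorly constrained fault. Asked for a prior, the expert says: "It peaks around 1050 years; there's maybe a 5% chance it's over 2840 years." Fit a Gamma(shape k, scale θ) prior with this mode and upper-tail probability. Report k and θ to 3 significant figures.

k ≈ 3.72, θ ≈ 387

Gamma(k,θ) with k>1 has mode (k−1)θ, so θ = 1050/(k−1).
Need P(X < 2840) = 0.95 with θ tied to k this way. Start at k = 2, θ = 1050: P(X<2840) ≈ 0.752.
Too low — raise k to concentrate. Iterating converges to k ≈ 3.72.
Then θ = 1050/(3.72−1) ≈ 387.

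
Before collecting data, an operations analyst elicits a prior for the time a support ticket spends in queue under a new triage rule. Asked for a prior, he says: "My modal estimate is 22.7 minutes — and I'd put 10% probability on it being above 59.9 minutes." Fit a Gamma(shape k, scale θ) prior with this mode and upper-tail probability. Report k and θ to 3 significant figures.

Gamma(k,θ) with k>1 has mode (k−1)θ, so θ = 22.7/(k−1).
Need P(X < 59.9) = 0.9 with θ tied to k this way. Start at k = 2, θ = 22.7: P(X<59.9) ≈ 0.740.
Too low — raise k to concentrate. Iterating converges to k ≈ 3.04.
Then θ = 22.7/(3.04−1) ≈ 11.2.

k ≈ 3.04, θ ≈ 11.2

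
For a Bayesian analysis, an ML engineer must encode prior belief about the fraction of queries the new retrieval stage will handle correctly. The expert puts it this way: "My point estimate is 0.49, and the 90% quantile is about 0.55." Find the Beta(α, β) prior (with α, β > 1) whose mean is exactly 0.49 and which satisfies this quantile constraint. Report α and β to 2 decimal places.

With mean 0.49 fixed, write α = 0.49s, β = 0.51s where s = α+β.
Need P(θ < 0.55) = 0.9 under Beta(0.49s, 0.51s). Normal approximation: (q−m)/√(m(1−m)/s) ≈ z_{0.9} = 1.28, so s ≈ 0.49·0.51·(1.28)²/(0.55−0.49)² = 114.0.
At s = 114.0: P(θ<0.55) ≈ 0.900. Adjusting to match 0.9 gives s ≈ 113.83.
So α = 0.49·113.83 ≈ 55.78, β = 0.51·113.83 ≈ 58.05.

α ≈ 55.78, β ≈ 58.05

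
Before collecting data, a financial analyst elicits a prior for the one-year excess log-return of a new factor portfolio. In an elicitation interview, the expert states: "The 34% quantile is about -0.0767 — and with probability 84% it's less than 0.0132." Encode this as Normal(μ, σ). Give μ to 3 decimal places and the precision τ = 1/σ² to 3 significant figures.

μ = -0.050, τ = 245

For Normal(μ,σ), the p-quantile is μ + z_p·σ. Here z_{0.34} = -0.4125, z_{0.84} = 0.9945.
So -0.0767 = μ − 0.4125σ and 0.0132 = μ + 0.9945σ.
Subtracting: σ = (0.0132 − -0.0767)/(0.9945 − (-0.4125)) = 0.064.
Then μ = -0.0767 − (-0.4125)·0.064 = -0.050.
Precision τ = 1/σ² = 1/0.0639² = 245.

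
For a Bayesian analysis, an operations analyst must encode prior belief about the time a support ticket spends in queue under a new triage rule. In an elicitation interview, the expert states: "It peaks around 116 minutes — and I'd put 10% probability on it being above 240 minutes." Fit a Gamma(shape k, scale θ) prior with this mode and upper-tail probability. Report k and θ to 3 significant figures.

k ≈ 4.63, θ ≈ 31.9

Gamma(k,θ) with k>1 has mode (k−1)θ, so θ = 116/(k−1).
Need P(X < 240) = 0.9 with θ tied to k this way. Start at k = 2, θ = 116: P(X<240) ≈ 0.612.
Too low — raise k to concentrate. Iterating converges to k ≈ 4.63.
Then θ = 116/(4.63−1) ≈ 31.9.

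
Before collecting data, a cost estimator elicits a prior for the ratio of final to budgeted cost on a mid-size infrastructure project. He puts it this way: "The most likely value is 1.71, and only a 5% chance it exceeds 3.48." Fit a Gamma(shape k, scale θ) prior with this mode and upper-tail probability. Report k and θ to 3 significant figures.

Gamma(k,θ) with k>1 has mode (k−1)θ, so θ = 1.71/(k−1).
Need P(X < 3.48) = 0.95 with θ tied to k this way. Start at k = 2, θ = 1.71: P(X<3.48) ≈ 0.603.
Too low — raise k to concentrate. Iterating converges to k ≈ 6.48.
Then θ = 1.71/(6.48−1) ≈ 0.312.

k ≈ 6.48, θ ≈ 0.312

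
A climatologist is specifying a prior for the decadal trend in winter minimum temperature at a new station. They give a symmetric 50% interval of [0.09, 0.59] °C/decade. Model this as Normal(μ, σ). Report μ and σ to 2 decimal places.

A symmetric 50% interval runs μ ± z·σ with z = 0.6745.
Half-width = 0.25, so σ = 0.25/0.6745 = 0.37.
μ is the interval midpoint, 0.34.

μ = 0.34, σ = 0.37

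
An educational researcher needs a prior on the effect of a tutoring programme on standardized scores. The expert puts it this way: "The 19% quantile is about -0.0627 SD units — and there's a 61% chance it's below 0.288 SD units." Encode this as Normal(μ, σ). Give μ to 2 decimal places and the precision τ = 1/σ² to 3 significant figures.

μ = 0.20, τ = 10.9

The p-quantile of Normal(μ,σ) is μ + z_p·σ, with z_{0.19} = -0.8779 and z_{0.61} = 0.2793.
Eliminate σ: μ = (z₂·x₁ − z₁·x₂)/(z₂ − z₁) = (0.2793·-0.0627 − (-0.8779)·0.288)/1.157 = 0.20.
Then σ = (x₂ − x₁)/(z₂ − z₁) = (0.288 − -0.0627)/1.157 = 0.30.
Precision τ = 1/σ² = 1/0.3031² = 10.9.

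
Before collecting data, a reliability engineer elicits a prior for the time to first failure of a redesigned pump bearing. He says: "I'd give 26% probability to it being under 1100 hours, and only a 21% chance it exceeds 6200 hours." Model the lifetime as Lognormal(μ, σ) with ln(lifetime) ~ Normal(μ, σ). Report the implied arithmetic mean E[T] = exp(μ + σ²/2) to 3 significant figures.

E[T] ≈ 4830 hours

If T ~ Lognormal(μ,σ) then ln T ~ Normal(μ,σ), so the p-quantile of ln T is μ + z_p·σ.
ln(1100) = 7.003 and ln(6200) = 8.732; z_{0.26} = -0.6433, z_{0.79} = 0.8064.
σ = (8.732 − 7.003)/(0.8064 − (-0.6433)) = 1.193.
μ = 7.003 − (-0.6433)·1.193 = 7.770.
E[T] = exp(μ + σ²/2) = exp(7.770 + 0.7114) = 4830 hours.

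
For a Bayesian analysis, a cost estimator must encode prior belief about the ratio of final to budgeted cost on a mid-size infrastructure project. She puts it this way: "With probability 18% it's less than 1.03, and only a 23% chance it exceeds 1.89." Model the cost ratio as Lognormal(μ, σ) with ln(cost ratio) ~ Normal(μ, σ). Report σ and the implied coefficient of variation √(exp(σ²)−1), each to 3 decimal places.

If T ~ Lognormal(μ,σ) then ln T ~ Normal(μ,σ), so the p-quantile of ln T is μ + z_p·σ.
ln(1.03) = 0.02956 and ln(1.89) = 0.6366; z_{0.18} = -0.9154, z_{0.77} = 0.7388.
σ = (0.6366 − 0.02956)/(0.7388 − (-0.9154)) = 0.367.
μ = 0.02956 − (-0.9154)·0.367 = 0.365.
CV = √(exp(σ²)−1) = √(exp(0.1347)−1) = 0.380.

σ ≈ 0.367, CV ≈ 0.380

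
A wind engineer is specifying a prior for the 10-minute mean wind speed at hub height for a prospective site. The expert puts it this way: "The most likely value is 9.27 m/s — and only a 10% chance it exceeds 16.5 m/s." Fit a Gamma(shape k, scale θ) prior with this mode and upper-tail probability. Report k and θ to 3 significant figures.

k ≈ 6.72, θ ≈ 1.62

Gamma(k,θ) with k>1 has mode (k−1)θ, so θ = 9.27/(k−1).
Need P(X < 16.5) = 0.9 with θ tied to k this way. Start at k = 2, θ = 9.27: P(X<16.5) ≈ 0.531.
Too low — raise k to concentrate. Iterating converges to k ≈ 6.72.
Then θ = 9.27/(6.72−1) ≈ 1.62.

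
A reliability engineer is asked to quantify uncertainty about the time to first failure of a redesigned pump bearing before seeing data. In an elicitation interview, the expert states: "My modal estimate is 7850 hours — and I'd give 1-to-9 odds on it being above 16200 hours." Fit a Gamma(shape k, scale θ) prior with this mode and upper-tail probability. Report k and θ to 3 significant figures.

k ≈ 4.66, θ ≈ 2150

Gamma(k,θ) with k>1 has mode (k−1)θ, so θ = 7850/(k−1).
Need P(X < 16200) = 0.9 with θ tied to k this way. Start at k = 2, θ = 7850: P(X<16200) ≈ 0.611.
Too low — raise k to concentrate. Iterating converges to k ≈ 4.66.
Then θ = 7850/(4.66−1) ≈ 2150.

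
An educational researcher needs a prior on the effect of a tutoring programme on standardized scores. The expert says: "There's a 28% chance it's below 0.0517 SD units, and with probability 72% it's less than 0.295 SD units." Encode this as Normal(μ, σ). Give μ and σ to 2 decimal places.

For Normal(μ,σ), the p-quantile is μ + z_p·σ. Here z_{0.28} = -0.5828, z_{0.72} = 0.5828.
So 0.0517 = μ − 0.5828σ and 0.295 = μ + 0.5828σ.
Subtracting: σ = (0.295 − 0.0517)/(0.5828 − (-0.5828)) = 0.21.
Then μ = 0.0517 − (-0.5828)·0.21 = 0.17.

μ = 0.17, σ = 0.21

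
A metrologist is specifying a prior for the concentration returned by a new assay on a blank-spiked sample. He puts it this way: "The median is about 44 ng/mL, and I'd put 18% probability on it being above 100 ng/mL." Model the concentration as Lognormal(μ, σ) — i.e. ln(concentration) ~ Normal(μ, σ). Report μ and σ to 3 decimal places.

If T ~ Lognormal(μ,σ) then ln T ~ Normal(μ,σ), so the p-quantile of ln T is μ + z_p·σ.
ln(44) = 3.784 and ln(100) = 4.605; z_{0.5} = 0, z_{0.82} = 0.9154.
σ = (4.605 − 3.784)/(0.9154 − (0)) = 0.897.
μ = 3.784 − (0)·0.897 = 3.784.

μ ≈ 3.784, σ ≈ 0.897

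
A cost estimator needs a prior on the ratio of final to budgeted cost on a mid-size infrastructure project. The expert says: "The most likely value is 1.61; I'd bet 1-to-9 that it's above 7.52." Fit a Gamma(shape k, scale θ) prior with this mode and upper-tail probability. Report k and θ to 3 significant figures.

k ≈ 1.75, θ ≈ 2.14

Gamma(k,θ) with k>1 has mode (k−1)θ, so θ = 1.61/(k−1).
Need P(X < 7.52) = 0.9 with θ tied to k this way. Start at k = 2, θ = 1.61: P(X<7.52) ≈ 0.947.
Too high — lower k to spread out. Iterating converges to k ≈ 1.75.
Then θ = 1.61/(1.75−1) ≈ 2.14.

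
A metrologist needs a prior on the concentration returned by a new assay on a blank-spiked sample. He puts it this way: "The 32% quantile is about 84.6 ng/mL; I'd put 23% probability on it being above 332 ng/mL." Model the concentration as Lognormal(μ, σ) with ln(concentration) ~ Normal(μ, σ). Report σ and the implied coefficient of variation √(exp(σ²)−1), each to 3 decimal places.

If T ~ Lognormal(μ,σ) then ln T ~ Normal(μ,σ), so the p-quantile of ln T is μ + z_p·σ.
ln(84.6) = 4.438 and ln(332) = 5.805; z_{0.32} = -0.4677, z_{0.77} = 0.7388.
σ = (5.805 − 4.438)/(0.7388 − (-0.4677)) = 1.133.
μ = 4.438 − (-0.4677)·1.133 = 4.968.
CV = √(exp(σ²)−1) = √(exp(1.2840)−1) = 1.616.

σ ≈ 1.133, CV ≈ 1.616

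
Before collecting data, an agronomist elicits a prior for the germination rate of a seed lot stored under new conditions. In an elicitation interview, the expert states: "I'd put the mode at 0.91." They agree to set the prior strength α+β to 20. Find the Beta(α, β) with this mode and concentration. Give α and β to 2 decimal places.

For α,β > 1 the Beta mode is (α−1)/(α+β−2). With α+β = 20, the mode is (α−1)/18.
Set (α−1)/18 = 0.91 → α = 1 + 0.91·18 = 17.38.
β = 20 − α = 2.62.

α = 17.38, β = 2.62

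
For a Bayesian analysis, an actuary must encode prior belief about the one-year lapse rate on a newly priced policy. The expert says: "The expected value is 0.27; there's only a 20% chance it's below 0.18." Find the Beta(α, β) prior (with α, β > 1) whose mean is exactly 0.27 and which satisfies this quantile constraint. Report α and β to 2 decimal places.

With mean 0.27 fixed, write α = 0.27s, β = 0.73s where s = α+β.
Need P(θ < 0.18) = 0.2 under Beta(0.27s, 0.73s). Normal approximation: (q−m)/√(m(1−m)/s) ≈ z_{0.2} = -0.842, so s ≈ 0.27·0.73·(-0.842)²/(0.18−0.27)² = 17.2.
At s = 17.2: P(θ<0.18) ≈ 0.205. Adjusting to match 0.2 gives s ≈ 17.89.
So α = 0.27·17.89 ≈ 4.83, β = 0.73·17.89 ≈ 13.06.

α ≈ 4.83, β ≈ 13.06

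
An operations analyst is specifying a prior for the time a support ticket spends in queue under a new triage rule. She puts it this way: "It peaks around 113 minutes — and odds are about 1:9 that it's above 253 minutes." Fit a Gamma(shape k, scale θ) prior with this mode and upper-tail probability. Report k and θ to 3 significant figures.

Gamma(k,θ) with k>1 has mode (k−1)θ, so θ = 113/(k−1).
Need P(X < 253) = 0.9 with θ tied to k this way. Start at k = 2, θ = 113: P(X<253) ≈ 0.655.
Too low — raise k to concentrate. Iterating converges to k ≈ 3.96.
Then θ = 113/(3.96−1) ≈ 38.2.

k ≈ 3.96, θ ≈ 38.2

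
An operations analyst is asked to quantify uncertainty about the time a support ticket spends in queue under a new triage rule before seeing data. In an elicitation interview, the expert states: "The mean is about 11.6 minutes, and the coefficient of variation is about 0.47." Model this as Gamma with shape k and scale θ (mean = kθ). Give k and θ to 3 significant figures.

For Gamma(k, scale θ): mean = kθ, variance = kθ², so CV = 1/√k.
CV = 0.47, hence k = 1/CV² = 4.53.
Then θ = mean/k = 11.6/4.53 = 2.56.

k ≈ 4.53, θ ≈ 2.56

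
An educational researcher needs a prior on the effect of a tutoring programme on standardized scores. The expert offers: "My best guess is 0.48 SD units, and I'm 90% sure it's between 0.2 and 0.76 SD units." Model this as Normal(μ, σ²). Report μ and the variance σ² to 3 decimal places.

A symmetric 90% interval runs μ ± z·σ with z = 1.645.
Half-width = 0.28, so σ = 0.28/1.645 = 0.1702 and σ² = 0.029.
μ is the stated best guess, 0.480.

μ = 0.480, σ² = 0.029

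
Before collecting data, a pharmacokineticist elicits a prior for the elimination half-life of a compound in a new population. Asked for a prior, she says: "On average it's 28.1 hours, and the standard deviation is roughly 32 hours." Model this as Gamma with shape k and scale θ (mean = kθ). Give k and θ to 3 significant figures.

k ≈ 0.771, θ ≈ 36.4

For Gamma(k, scale θ): mean = kθ, variance = kθ², so CV = 1/√k.
CV = SD/mean = 32/28.1 = 1.139, hence k = 1/CV² = 0.771.
Then θ = mean/k = 28.1/0.771 = 36.4.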